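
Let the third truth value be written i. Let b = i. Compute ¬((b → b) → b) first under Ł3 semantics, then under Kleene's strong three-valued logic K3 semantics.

i; i

In Ł3: b → b = i → i = ⊤
(b → b) → b = ⊤ → i = i
¬((b → b) → b) = ¬i = i
In Kleene's strong three-valued logic K3: b → b = i → i = i  [¬i ∨ i]
(b → b) → b = i → i = i
¬((b → b) → b) = ¬i = i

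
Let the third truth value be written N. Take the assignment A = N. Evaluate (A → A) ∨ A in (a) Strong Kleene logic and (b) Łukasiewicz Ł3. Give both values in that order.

In Strong Kleene logic: A → A = N → N = N
(A → A) ∨ A = N ∨ N = N
In Łukasiewicz Ł3: A → A = N → N = true  [min(1, 1−½+½)]
(A → A) ∨ A = true ∨ N = true
They differ because Strong Kleene logic and Łukasiewicz Ł3 treat N differently under implication.

N; true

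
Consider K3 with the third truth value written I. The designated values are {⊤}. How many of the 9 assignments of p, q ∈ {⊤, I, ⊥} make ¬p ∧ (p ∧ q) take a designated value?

Of the 9 assignments, 0 give a value in {⊤}.

0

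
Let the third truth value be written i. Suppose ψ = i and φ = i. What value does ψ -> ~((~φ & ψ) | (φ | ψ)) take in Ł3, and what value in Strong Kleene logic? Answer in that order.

In Ł3: ~φ = ~i = i
~φ & ψ = i & i = i
φ | ψ = i | i = i
(~φ & ψ) | (φ | ψ) = i | i = i
~((~φ & ψ) | (φ | ψ)) = ~i = i
ψ -> ~((~φ & ψ) | (φ | ψ)) = i -> i = T  [min(1, 1−½+½)]
In Strong Kleene logic: ~φ = ~i = i
~φ & ψ = i & i = i
φ | ψ = i | i = i
(~φ & ψ) | (φ | ψ) = i | i = i
~((~φ & ψ) | (φ | ψ)) = ~i = i
ψ -> ~((~φ & ψ) | (φ | ψ)) = i -> i = i  [~i | i]
They differ because Ł3 and Strong Kleene logic treat i differently under implication.

T; i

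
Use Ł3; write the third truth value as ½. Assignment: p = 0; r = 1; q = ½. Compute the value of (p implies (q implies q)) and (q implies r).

1

q implies q = ½ implies ½ = 1  [min(1, 1−½+½)]
p implies (q implies q) = 0 implies 1 = 1
q implies r = ½ implies 1 = 1
(p implies (q implies q)) and (q implies r) = 1 and 1 = 1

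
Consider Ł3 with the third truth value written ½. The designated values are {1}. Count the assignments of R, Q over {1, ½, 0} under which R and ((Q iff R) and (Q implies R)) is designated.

1

Designated under: (R=1, Q=1).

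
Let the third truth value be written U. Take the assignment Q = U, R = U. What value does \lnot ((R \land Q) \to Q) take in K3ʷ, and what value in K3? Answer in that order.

In K3ʷ: R \land Q = U \land U = U
(R \land Q) \to Q = U \to U = U  [any arg is the third value ⇒ result is the third value]
\lnot ((R \land Q) \to Q) = \lnot U = U
In K3: R \land Q = U \land U = U
(R \land Q) \to Q = U \to U = U  [\lnot U \lor U]
\lnot ((R \land Q) \to Q) = \lnot U = U

U; U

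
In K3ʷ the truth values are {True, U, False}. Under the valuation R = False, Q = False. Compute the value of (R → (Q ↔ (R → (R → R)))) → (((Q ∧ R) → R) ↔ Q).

False

R → R = False → False = True
R → (R → R) = False → True = True
Q ↔ (R → (R → R)) = False ↔ True = False
R → (Q ↔ (R → (R → R))) = False → False = True
Q ∧ R = False ∧ False = False
(Q ∧ R) → R = False → False = True
((Q ∧ R) → R) ↔ Q = True ↔ False = False
(R → (Q ↔ (R → (R → R)))) → (((Q ∧ R) → R) ↔ Q) = True → False = False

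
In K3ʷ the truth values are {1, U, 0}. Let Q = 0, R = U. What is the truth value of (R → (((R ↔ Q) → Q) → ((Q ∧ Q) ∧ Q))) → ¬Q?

U

R ↔ Q = U ↔ 0 = U
(R ↔ Q) → Q = U → 0 = U  [any arg is the third value ⇒ result is the third value]
Q ∧ Q = 0 ∧ 0 = 0
(Q ∧ Q) ∧ Q = 0 ∧ 0 = 0
((R ↔ Q) → Q) → ((Q ∧ Q) ∧ Q) = U → 0 = U
R → (((R ↔ Q) → Q) → ((Q ∧ Q) ∧ Q)) = U → U = U
¬Q = ¬0 = 1
(R → (((R ↔ Q) → Q) → ((Q ∧ Q) ∧ Q))) → ¬Q = U → 1 = U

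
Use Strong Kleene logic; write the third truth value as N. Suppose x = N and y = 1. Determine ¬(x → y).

0

x → y = N → 1 = 1
¬(x → y) = ¬1 = 0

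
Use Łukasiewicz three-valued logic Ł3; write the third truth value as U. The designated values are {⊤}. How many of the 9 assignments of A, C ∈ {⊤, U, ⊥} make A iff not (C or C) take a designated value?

3

Designated under: (A=⊤, C=⊥); (A=U, C=U); (A=⊥, C=⊤).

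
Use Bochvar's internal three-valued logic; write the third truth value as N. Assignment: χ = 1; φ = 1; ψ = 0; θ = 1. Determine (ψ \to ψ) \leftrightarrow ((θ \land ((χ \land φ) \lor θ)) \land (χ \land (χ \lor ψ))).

ψ \to ψ = 0 \to 0 = 1
χ \land φ = 1 \land 1 = 1
(χ \land φ) \lor θ = 1 \lor 1 = 1
θ \land ((χ \land φ) \lor θ) = 1 \land 1 = 1
χ \lor ψ = 1 \lor 0 = 1
χ \land (χ \lor ψ) = 1 \land 1 = 1
(θ \land ((χ \land φ) \lor θ)) \land (χ \land (χ \lor ψ)) = 1 \land 1 = 1
(ψ \to ψ) \leftrightarrow ((θ \land ((χ \land φ) \lor θ)) \land (χ \land (χ \lor ψ))) = 1 \leftrightarrow 1 = 1

1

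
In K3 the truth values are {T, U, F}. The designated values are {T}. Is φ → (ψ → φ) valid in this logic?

Countermodel: φ=U, ψ=T gives U, which is not designated.

No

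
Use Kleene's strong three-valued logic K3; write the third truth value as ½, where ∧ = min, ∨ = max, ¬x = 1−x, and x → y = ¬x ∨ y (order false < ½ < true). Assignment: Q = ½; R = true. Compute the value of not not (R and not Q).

not Q = not ½ = ½
R and not Q = true and ½ = ½
not (R and not Q) = not ½ = ½
not not (R and not Q) = not ½ = ½

½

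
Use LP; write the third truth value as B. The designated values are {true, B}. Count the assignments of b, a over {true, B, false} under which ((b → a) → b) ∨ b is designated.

Of the 9 assignments, 6 give a value in {true, B}.

6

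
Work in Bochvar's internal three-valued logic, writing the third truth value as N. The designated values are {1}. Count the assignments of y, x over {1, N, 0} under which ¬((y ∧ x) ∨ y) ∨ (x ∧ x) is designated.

Designated under: (y=1, x=1); (y=0, x=1); (y=0, x=0).

3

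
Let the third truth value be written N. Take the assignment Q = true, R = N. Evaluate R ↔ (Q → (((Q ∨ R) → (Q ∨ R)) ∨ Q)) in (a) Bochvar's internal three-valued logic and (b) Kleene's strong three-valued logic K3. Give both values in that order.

N; N

In Bochvar's internal three-valued logic: Q ∨ R = true ∨ N = N
Q ∨ R = true ∨ N = N
(Q ∨ R) → (Q ∨ R) = N → N = N
((Q ∨ R) → (Q ∨ R)) ∨ Q = N ∨ true = N
Q → (((Q ∨ R) → (Q ∨ R)) ∨ Q) = true → N = N
R ↔ (Q → (((Q ∨ R) → (Q ∨ R)) ∨ Q)) = N ↔ N = N
In Kleene's strong three-valued logic K3: Q ∨ R = true ∨ N = true
Q ∨ R = true ∨ N = true
(Q ∨ R) → (Q ∨ R) = true → true = true
((Q ∨ R) → (Q ∨ R)) ∨ Q = true ∨ true = true
Q → (((Q ∨ R) → (Q ∨ R)) ∨ Q) = true → true = true
R ↔ (Q → (((Q ∨ R) → (Q ∨ R)) ∨ Q)) = N ↔ true = N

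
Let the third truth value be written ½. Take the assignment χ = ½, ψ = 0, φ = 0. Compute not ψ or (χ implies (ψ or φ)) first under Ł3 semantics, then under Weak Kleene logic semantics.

1; ½

In Ł3: not ψ = not 0 = 1
ψ or φ = 0 or 0 = 0
χ implies (ψ or φ) = ½ implies 0 = ½  [min(1, 1−½+0)]
not ψ or (χ implies (ψ or φ)) = 1 or ½ = 1
In Weak Kleene logic: not ψ = not 0 = 1
ψ or φ = 0 or 0 = 0
χ implies (ψ or φ) = ½ implies 0 = ½  [any arg is the third value ⇒ result is the third value]
not ψ or (χ implies (ψ or φ)) = 1 or ½ = ½
They differ because Ł3 and Weak Kleene logic treat ½ differently under the binary connectives.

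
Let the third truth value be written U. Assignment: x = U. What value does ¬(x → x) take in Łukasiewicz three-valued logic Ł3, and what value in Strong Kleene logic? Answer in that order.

False; U

In Łukasiewicz three-valued logic Ł3: x → x = U → U = True  [min(1, 1−½+½)]
¬(x → x) = ¬True = False
In Strong Kleene logic: x → x = U → U = U  [¬U ∨ U]
¬(x → x) = ¬U = U
They differ because Łukasiewicz three-valued logic Ł3 and Strong Kleene logic treat U differently under implication.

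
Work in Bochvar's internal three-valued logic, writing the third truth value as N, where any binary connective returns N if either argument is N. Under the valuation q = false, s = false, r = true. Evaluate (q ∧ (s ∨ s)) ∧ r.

false

s ∨ s = false ∨ false = false
q ∧ (s ∨ s) = false ∧ false = false
(q ∧ (s ∨ s)) ∧ r = false ∧ true = false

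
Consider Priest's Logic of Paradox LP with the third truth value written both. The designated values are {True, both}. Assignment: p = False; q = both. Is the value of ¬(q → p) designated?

q → p = both → False = both
¬(q → p) = ¬both = both
both ∈ {True, both}.

Yes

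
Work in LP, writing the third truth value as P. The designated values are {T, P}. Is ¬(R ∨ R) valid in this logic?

Countermodel: R=T gives F, which is not designated.

No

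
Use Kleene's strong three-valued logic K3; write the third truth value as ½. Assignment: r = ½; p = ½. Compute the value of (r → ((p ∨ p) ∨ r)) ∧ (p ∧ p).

½

p ∨ p = ½ ∨ ½ = ½
(p ∨ p) ∨ r = ½ ∨ ½ = ½
r → ((p ∨ p) ∨ r) = ½ → ½ = ½  [¬½ ∨ ½]
p ∧ p = ½ ∧ ½ = ½
(r → ((p ∨ p) ∨ r)) ∧ (p ∧ p) = ½ ∧ ½ = ½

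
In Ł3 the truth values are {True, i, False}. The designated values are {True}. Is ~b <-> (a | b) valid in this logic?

No

Countermodel: b=True, a=True gives False, which is not designated.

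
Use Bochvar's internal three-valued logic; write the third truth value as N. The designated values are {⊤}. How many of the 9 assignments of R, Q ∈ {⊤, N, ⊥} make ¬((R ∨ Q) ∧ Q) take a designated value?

2

Designated under: (R=⊤, Q=⊥); (R=⊥, Q=⊥).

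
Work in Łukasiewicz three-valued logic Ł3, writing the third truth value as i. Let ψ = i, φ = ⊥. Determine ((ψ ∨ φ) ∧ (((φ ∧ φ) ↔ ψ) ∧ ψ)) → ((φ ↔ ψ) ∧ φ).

ψ ∨ φ = i ∨ ⊥ = i
φ ∧ φ = ⊥ ∧ ⊥ = ⊥
(φ ∧ φ) ↔ ψ = ⊥ ↔ i = i
((φ ∧ φ) ↔ ψ) ∧ ψ = i ∧ i = i
(ψ ∨ φ) ∧ (((φ ∧ φ) ↔ ψ) ∧ ψ) = i ∧ i = i
φ ↔ ψ = ⊥ ↔ i = i
(φ ↔ ψ) ∧ φ = i ∧ ⊥ = ⊥
((ψ ∨ φ) ∧ (((φ ∧ φ) ↔ ψ) ∧ ψ)) → ((φ ↔ ψ) ∧ φ) = i → ⊥ = i

i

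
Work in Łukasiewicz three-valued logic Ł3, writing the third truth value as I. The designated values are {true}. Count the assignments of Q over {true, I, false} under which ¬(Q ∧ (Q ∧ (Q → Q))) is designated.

1

Q=true: false ·
Q=I: I ·
Q=false: true ✓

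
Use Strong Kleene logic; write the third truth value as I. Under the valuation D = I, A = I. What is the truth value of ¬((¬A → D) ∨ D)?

I

¬A = ¬I = I
¬A → D = I → I = I
(¬A → D) ∨ D = I ∨ I = I
¬((¬A → D) ∨ D) = ¬I = I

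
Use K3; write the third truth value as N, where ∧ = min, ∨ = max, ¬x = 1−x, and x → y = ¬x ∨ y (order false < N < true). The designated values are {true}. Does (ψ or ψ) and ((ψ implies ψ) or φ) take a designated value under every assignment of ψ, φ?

No

Countermodel: ψ=N, φ=true gives N, which is not designated.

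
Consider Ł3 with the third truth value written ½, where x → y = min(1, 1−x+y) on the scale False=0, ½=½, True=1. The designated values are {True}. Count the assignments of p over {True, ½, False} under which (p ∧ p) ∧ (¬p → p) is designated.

1

p=True: True ✓
p=½: ½ ·
p=False: False ·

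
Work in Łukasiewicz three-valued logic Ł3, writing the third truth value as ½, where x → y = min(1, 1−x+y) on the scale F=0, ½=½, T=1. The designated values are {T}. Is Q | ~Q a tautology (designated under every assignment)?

No

Countermodel: Q=½ gives ½, which is not designated.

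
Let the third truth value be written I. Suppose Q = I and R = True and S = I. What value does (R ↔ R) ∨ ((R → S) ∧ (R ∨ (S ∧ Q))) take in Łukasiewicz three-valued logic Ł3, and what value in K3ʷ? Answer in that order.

True; I

In Łukasiewicz three-valued logic Ł3: R ↔ R = True ↔ True = True
R → S = True → I = I  [min(1, 1−1+½)]
S ∧ Q = I ∧ I = I
R ∨ (S ∧ Q) = True ∨ I = True
(R → S) ∧ (R ∨ (S ∧ Q)) = I ∧ True = I
(R ↔ R) ∨ ((R → S) ∧ (R ∨ (S ∧ Q))) = True ∨ I = True
In K3ʷ: R ↔ R = True ↔ True = True
R → S = True → I = I
S ∧ Q = I ∧ I = I
R ∨ (S ∧ Q) = True ∨ I = I
(R → S) ∧ (R ∨ (S ∧ Q)) = I ∧ I = I
(R ↔ R) ∨ ((R → S) ∧ (R ∨ (S ∧ Q))) = True ∨ I = I
They differ because Łukasiewicz three-valued logic Ł3 and K3ʷ treat I differently under the binary connectives.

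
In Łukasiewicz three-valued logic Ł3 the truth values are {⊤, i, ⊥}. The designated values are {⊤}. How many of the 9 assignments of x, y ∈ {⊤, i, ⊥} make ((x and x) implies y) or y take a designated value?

Of the 9 assignments, 6 give a value in {⊤}.

6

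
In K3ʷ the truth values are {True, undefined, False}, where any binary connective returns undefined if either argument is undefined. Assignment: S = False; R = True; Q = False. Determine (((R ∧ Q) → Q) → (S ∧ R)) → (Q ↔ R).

R ∧ Q = True ∧ False = False
(R ∧ Q) → Q = False → False = True
S ∧ R = False ∧ True = False
((R ∧ Q) → Q) → (S ∧ R) = True → False = False
Q ↔ R = False ↔ True = False
(((R ∧ Q) → Q) → (S ∧ R)) → (Q ↔ R) = False → False = True

True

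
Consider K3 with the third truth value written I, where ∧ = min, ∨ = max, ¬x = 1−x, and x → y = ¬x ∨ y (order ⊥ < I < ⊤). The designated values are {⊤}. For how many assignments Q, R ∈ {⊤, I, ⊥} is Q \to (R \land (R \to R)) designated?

5

Of the 9 assignments, 5 give a value in {⊤}.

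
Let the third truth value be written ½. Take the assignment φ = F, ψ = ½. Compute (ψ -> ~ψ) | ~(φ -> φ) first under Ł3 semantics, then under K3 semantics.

T; ½

In Ł3: ~ψ = ~½ = ½
ψ -> ~ψ = ½ -> ½ = T  [min(1, 1−½+½)]
φ -> φ = F -> F = T
~(φ -> φ) = ~T = F
(ψ -> ~ψ) | ~(φ -> φ) = T | F = T
In K3: ~ψ = ~½ = ½
ψ -> ~ψ = ½ -> ½ = ½  [~½ | ½]
φ -> φ = F -> F = T
~(φ -> φ) = ~T = F
(ψ -> ~ψ) | ~(φ -> φ) = ½ | F = ½
They differ because Ł3 and K3 treat ½ differently under implication.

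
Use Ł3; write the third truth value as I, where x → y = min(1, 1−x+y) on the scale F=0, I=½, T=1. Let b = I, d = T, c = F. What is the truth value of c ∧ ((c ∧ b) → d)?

c ∧ b = F ∧ I = F
(c ∧ b) → d = F → T = T
c ∧ ((c ∧ b) → d) = F ∧ T = F

F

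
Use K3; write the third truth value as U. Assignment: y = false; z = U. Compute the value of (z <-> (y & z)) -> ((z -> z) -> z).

y & z = false & U = false
z <-> (y & z) = U <-> false = U
z -> z = U -> U = U  [~U | U]
(z -> z) -> z = U -> U = U
(z <-> (y & z)) -> ((z -> z) -> z) = U -> U = U

U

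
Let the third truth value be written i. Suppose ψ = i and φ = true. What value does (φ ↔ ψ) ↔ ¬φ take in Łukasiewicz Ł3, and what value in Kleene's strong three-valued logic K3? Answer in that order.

i; i

In Łukasiewicz Ł3: φ ↔ ψ = true ↔ i = i
¬φ = ¬true = false
(φ ↔ ψ) ↔ ¬φ = i ↔ false = i
In Kleene's strong three-valued logic K3: φ ↔ ψ = true ↔ i = i
¬φ = ¬true = false
(φ ↔ ψ) ↔ ¬φ = i ↔ false = i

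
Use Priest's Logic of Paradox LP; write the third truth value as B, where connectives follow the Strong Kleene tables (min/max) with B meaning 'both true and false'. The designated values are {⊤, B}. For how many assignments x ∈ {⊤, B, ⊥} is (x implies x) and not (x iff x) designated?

x=⊤: ⊥ ·
x=B: B ✓
x=⊥: ⊥ ·

1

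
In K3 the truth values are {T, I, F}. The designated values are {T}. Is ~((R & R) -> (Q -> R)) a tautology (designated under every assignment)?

Countermodel: R=T, Q=T gives F, which is not designated.

No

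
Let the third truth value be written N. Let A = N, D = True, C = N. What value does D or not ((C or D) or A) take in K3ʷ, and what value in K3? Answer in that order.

In K3ʷ: C or D = N or True = N
(C or D) or A = N or N = N
not ((C or D) or A) = not N = N
D or not ((C or D) or A) = True or N = N
In K3: C or D = N or True = True
(C or D) or A = True or N = True
not ((C or D) or A) = not True = False
D or not ((C or D) or A) = True or False = True
They differ because K3ʷ and K3 treat N differently under the binary connectives.

N; True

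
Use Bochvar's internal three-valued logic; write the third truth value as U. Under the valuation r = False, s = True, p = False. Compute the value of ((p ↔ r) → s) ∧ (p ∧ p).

p ↔ r = False ↔ False = True
(p ↔ r) → s = True → True = True
p ∧ p = False ∧ False = False
((p ↔ r) → s) ∧ (p ∧ p) = True ∧ False = False

False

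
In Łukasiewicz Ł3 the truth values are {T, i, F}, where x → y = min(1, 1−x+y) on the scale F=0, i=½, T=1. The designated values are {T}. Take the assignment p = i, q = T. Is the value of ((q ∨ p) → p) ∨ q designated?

Yes

q ∨ p = T ∨ i = T
(q ∨ p) → p = T → i = i  [min(1, 1−1+½)]
((q ∨ p) → p) ∨ q = i ∨ T = T
T ∈ {T}.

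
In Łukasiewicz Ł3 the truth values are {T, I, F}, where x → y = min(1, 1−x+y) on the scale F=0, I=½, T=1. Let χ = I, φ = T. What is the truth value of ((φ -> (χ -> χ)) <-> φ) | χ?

T

χ -> χ = I -> I = T
φ -> (χ -> χ) = T -> T = T
(φ -> (χ -> χ)) <-> φ = T <-> T = T
((φ -> (χ -> χ)) <-> φ) | χ = T | I = T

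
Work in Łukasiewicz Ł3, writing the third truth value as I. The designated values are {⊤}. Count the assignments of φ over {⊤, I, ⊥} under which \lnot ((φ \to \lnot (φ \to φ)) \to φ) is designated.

1

φ=⊤: ⊥ ·
φ=I: ⊥ ·
φ=⊥: ⊤ ✓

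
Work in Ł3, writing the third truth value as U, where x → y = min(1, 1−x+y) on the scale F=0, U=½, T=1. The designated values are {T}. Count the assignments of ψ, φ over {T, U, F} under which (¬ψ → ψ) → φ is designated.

Of the 9 assignments, 5 give a value in {T}.

5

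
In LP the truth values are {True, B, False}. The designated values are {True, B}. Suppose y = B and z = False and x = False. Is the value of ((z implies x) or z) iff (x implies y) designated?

Yes

z implies x = False implies False = True
(z implies x) or z = True or False = True
x implies y = False implies B = True  [not False or B]
((z implies x) or z) iff (x implies y) = True iff True = True
True ∈ {True, B}.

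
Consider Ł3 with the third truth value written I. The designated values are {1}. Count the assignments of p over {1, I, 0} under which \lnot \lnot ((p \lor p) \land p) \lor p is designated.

1

p=1: 1 ✓
p=I: I ·
p=0: 0 ·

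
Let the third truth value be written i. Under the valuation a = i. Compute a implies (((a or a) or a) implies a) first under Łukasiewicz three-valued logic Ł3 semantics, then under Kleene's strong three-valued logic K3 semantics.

T; i

In Łukasiewicz three-valued logic Ł3: a or a = i or i = i
(a or a) or a = i or i = i
((a or a) or a) implies a = i implies i = T  [min(1, 1−½+½)]
a implies (((a or a) or a) implies a) = i implies T = T
In Kleene's strong three-valued logic K3: a or a = i or i = i
(a or a) or a = i or i = i
((a or a) or a) implies a = i implies i = i  [not i or i]
a implies (((a or a) or a) implies a) = i implies i = i
They differ because Łukasiewicz three-valued logic Ł3 and Kleene's strong three-valued logic K3 treat i differently under implication.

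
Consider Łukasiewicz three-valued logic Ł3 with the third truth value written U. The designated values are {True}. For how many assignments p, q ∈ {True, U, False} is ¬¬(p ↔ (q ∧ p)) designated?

6

Of the 9 assignments, 6 give a value in {True}.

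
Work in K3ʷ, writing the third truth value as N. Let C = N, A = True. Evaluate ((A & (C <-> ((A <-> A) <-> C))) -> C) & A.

N

A <-> A = True <-> True = True
(A <-> A) <-> C = True <-> N = N
C <-> ((A <-> A) <-> C) = N <-> N = N
A & (C <-> ((A <-> A) <-> C)) = True & N = N
(A & (C <-> ((A <-> A) <-> C))) -> C = N -> N = N  [any arg is the third value ⇒ result is the third value]
((A & (C <-> ((A <-> A) <-> C))) -> C) & A = N & True = N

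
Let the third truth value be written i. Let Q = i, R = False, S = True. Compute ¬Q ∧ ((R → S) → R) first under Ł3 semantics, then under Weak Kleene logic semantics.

In Ł3: ¬Q = ¬i = i
R → S = False → True = True
(R → S) → R = True → False = False
¬Q ∧ ((R → S) → R) = i ∧ False = False
In Weak Kleene logic: ¬Q = ¬i = i
R → S = False → True = True
(R → S) → R = True → False = False
¬Q ∧ ((R → S) → R) = i ∧ False = i
They differ because Ł3 and Weak Kleene logic treat i differently under the binary connectives.

False; i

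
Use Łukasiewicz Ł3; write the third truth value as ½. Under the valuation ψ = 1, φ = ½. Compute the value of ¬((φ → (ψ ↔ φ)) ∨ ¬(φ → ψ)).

0

ψ ↔ φ = 1 ↔ ½ = ½  [1 − |1−½|]
φ → (ψ ↔ φ) = ½ → ½ = 1
φ → ψ = ½ → 1 = 1
¬(φ → ψ) = ¬1 = 0
(φ → (ψ ↔ φ)) ∨ ¬(φ → ψ) = 1 ∨ 0 = 1
¬((φ → (ψ ↔ φ)) ∨ ¬(φ → ψ)) = ¬1 = 0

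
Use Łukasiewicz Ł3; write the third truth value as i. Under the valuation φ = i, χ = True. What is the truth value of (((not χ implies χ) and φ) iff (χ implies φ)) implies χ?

True

not χ = not True = False
not χ implies χ = False implies True = True
(not χ implies χ) and φ = True and i = i
χ implies φ = True implies i = i
((not χ implies χ) and φ) iff (χ implies φ) = i iff i = True
(((not χ implies χ) and φ) iff (χ implies φ)) implies χ = True implies True = True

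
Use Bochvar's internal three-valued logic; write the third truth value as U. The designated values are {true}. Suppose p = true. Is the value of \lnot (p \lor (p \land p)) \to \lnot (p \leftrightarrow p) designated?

p \land p = true \land true = true
p \lor (p \land p) = true \lor true = true
\lnot (p \lor (p \land p)) = \lnot true = false
p \leftrightarrow p = true \leftrightarrow true = true
\lnot (p \leftrightarrow p) = \lnot true = false
\lnot (p \lor (p \land p)) \to \lnot (p \leftrightarrow p) = false \to false = true
true ∈ {true}.

Yes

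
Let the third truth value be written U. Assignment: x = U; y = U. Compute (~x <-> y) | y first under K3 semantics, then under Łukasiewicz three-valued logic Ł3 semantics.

In K3: ~x = ~U = U
~x <-> y = U <-> U = U
(~x <-> y) | y = U | U = U
In Łukasiewicz three-valued logic Ł3: ~x = ~U = U
~x <-> y = U <-> U = 1
(~x <-> y) | y = 1 | U = 1
They differ because K3 and Łukasiewicz three-valued logic Ł3 treat U differently under implication.

U; 1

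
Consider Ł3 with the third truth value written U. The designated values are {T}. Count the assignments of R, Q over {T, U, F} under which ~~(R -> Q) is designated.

Of the 9 assignments, 6 give a value in {T}.

6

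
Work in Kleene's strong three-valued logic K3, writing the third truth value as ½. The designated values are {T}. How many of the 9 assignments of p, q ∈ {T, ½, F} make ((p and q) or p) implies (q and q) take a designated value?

5

Of the 9 assignments, 5 give a value in {T}.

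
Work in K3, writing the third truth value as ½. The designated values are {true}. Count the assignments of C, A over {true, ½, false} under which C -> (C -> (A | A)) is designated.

5

Of the 9 assignments, 5 give a value in {true}.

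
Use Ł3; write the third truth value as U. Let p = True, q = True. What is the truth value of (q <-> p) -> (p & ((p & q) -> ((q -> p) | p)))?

True

q <-> p = True <-> True = True
p & q = True & True = True
q -> p = True -> True = True
(q -> p) | p = True | True = True
(p & q) -> ((q -> p) | p) = True -> True = True
p & ((p & q) -> ((q -> p) | p)) = True & True = True
(q <-> p) -> (p & ((p & q) -> ((q -> p) | p))) = True -> True = True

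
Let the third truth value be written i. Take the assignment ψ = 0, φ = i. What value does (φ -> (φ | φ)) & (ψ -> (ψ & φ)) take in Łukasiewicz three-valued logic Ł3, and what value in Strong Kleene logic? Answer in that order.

In Łukasiewicz three-valued logic Ł3: φ | φ = i | i = i
φ -> (φ | φ) = i -> i = 1  [min(1, 1−½+½)]
ψ & φ = 0 & i = 0
ψ -> (ψ & φ) = 0 -> 0 = 1
(φ -> (φ | φ)) & (ψ -> (ψ & φ)) = 1 & 1 = 1
In Strong Kleene logic: φ | φ = i | i = i
φ -> (φ | φ) = i -> i = i
ψ & φ = 0 & i = 0
ψ -> (ψ & φ) = 0 -> 0 = 1
(φ -> (φ | φ)) & (ψ -> (ψ & φ)) = i & 1 = i
They differ because Łukasiewicz three-valued logic Ł3 and Strong Kleene logic treat i differently under implication.

1; i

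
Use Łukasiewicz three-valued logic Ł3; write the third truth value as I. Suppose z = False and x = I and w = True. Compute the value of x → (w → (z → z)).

z → z = False → False = True
w → (z → z) = True → True = True
x → (w → (z → z)) = I → True = True  [min(1, 1−½+1)]

True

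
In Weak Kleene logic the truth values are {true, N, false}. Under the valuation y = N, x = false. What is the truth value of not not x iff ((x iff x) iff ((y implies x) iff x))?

not x = not false = true
not not x = not true = false
x iff x = false iff false = true
y implies x = N implies false = N
(y implies x) iff x = N iff false = N
(x iff x) iff ((y implies x) iff x) = true iff N = N
not not x iff ((x iff x) iff ((y implies x) iff x)) = false iff N = N

N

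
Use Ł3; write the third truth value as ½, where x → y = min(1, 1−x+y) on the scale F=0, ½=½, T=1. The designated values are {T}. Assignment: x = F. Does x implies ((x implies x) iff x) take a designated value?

Yes

x implies x = F implies F = T
(x implies x) iff x = T iff F = F
x implies ((x implies x) iff x) = F implies F = T
T ∈ {T}.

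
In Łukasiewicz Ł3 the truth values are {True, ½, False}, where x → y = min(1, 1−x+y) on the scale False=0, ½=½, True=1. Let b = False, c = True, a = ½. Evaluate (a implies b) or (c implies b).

½

a implies b = ½ implies False = ½
c implies b = True implies False = False
(a implies b) or (c implies b) = ½ or False = ½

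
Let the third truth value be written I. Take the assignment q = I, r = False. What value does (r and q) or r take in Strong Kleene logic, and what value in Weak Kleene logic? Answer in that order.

In Strong Kleene logic: r and q = False and I = False
(r and q) or r = False or False = False
In Weak Kleene logic: r and q = False and I = I
(r and q) or r = I or False = I
They differ because Strong Kleene logic and Weak Kleene logic treat I differently under the binary connectives.

False; I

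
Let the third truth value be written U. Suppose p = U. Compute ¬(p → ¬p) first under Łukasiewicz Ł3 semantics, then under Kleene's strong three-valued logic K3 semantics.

⊥; U

In Łukasiewicz Ł3: ¬p = ¬U = U
p → ¬p = U → U = ⊤  [min(1, 1−½+½)]
¬(p → ¬p) = ¬⊤ = ⊥
In Kleene's strong three-valued logic K3: ¬p = ¬U = U
p → ¬p = U → U = U  [¬U ∨ U]
¬(p → ¬p) = ¬U = U
They differ because Łukasiewicz Ł3 and Kleene's strong three-valued logic K3 treat U differently under implication.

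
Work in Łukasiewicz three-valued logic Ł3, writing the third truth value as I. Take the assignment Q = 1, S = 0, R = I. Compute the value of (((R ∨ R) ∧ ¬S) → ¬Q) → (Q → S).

I

R ∨ R = I ∨ I = I
¬S = ¬0 = 1
(R ∨ R) ∧ ¬S = I ∧ 1 = I
¬Q = ¬1 = 0
((R ∨ R) ∧ ¬S) → ¬Q = I → 0 = I  [min(1, 1−½+0)]
Q → S = 1 → 0 = 0
(((R ∨ R) ∧ ¬S) → ¬Q) → (Q → S) = I → 0 = I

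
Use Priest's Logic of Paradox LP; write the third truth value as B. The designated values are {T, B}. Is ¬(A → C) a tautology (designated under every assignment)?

Countermodel: A=T, C=T gives F, which is not designated.

No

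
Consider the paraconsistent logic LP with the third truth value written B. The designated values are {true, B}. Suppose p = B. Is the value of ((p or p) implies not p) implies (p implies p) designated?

p or p = B or B = B
not p = not B = B
(p or p) implies not p = B implies B = B  [not B or B]
p implies p = B implies B = B
((p or p) implies not p) implies (p implies p) = B implies B = B
B ∈ {true, B}.

Yes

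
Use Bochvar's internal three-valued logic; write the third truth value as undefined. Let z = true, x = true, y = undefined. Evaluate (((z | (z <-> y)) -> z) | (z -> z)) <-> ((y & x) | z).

undefined

z <-> y = true <-> undefined = undefined
z | (z <-> y) = true | undefined = undefined
(z | (z <-> y)) -> z = undefined -> true = undefined
z -> z = true -> true = true
((z | (z <-> y)) -> z) | (z -> z) = undefined | true = undefined
y & x = undefined & true = undefined
(y & x) | z = undefined | true = undefined
(((z | (z <-> y)) -> z) | (z -> z)) <-> ((y & x) | z) = undefined <-> undefined = undefined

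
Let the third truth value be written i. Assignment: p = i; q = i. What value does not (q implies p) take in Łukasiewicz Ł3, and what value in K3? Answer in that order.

false; i

In Łukasiewicz Ł3: q implies p = i implies i = true  [min(1, 1−½+½)]
not (q implies p) = not true = false
In K3: q implies p = i implies i = i  [not i or i]
not (q implies p) = not i = i
They differ because Łukasiewicz Ł3 and K3 treat i differently under implication.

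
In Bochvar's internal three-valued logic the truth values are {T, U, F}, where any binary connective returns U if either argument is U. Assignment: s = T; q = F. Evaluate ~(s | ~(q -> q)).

q -> q = F -> F = T
~(q -> q) = ~T = F
s | ~(q -> q) = T | F = T
~(s | ~(q -> q)) = ~T = F

F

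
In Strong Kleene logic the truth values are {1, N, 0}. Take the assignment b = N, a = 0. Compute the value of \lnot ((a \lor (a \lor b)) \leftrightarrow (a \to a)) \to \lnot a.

a \lor b = 0 \lor N = N
a \lor (a \lor b) = 0 \lor N = N
a \to a = 0 \to 0 = 1
(a \lor (a \lor b)) \leftrightarrow (a \to a) = N \leftrightarrow 1 = N
\lnot ((a \lor (a \lor b)) \leftrightarrow (a \to a)) = \lnot N = N
\lnot a = \lnot 0 = 1
\lnot ((a \lor (a \lor b)) \leftrightarrow (a \to a)) \to \lnot a = N \to 1 = 1  [\lnot N \lor 1]

1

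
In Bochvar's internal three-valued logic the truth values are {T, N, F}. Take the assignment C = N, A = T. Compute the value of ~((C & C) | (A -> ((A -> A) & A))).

N

C & C = N & N = N
A -> A = T -> T = T
(A -> A) & A = T & T = T
A -> ((A -> A) & A) = T -> T = T
(C & C) | (A -> ((A -> A) & A)) = N | T = N
~((C & C) | (A -> ((A -> A) & A))) = ~N = N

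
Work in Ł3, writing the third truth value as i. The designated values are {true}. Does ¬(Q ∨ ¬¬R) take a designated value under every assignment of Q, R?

No

Countermodel: Q=true, R=true gives false, which is not designated.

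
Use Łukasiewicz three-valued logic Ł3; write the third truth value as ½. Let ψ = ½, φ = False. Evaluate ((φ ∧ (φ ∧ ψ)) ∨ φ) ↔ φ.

φ ∧ ψ = False ∧ ½ = False
φ ∧ (φ ∧ ψ) = False ∧ False = False
(φ ∧ (φ ∧ ψ)) ∨ φ = False ∨ False = False
((φ ∧ (φ ∧ ψ)) ∨ φ) ↔ φ = False ↔ False = True

True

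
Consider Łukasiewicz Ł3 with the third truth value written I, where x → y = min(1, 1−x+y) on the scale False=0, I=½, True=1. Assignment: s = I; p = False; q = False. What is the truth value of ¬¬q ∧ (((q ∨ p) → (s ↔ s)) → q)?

False

¬q = ¬False = True
¬¬q = ¬True = False
q ∨ p = False ∨ False = False
s ↔ s = I ↔ I = True  [1 − |½−½|]
(q ∨ p) → (s ↔ s) = False → True = True
((q ∨ p) → (s ↔ s)) → q = True → False = False
¬¬q ∧ (((q ∨ p) → (s ↔ s)) → q) = False ∧ False = False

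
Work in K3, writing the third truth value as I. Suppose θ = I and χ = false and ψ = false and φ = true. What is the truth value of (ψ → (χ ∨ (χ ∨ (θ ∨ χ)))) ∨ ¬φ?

true

θ ∨ χ = I ∨ false = I
χ ∨ (θ ∨ χ) = false ∨ I = I
χ ∨ (χ ∨ (θ ∨ χ)) = false ∨ I = I
ψ → (χ ∨ (χ ∨ (θ ∨ χ))) = false → I = true  [¬false ∨ I]
¬φ = ¬true = false
(ψ → (χ ∨ (χ ∨ (θ ∨ χ)))) ∨ ¬φ = true ∨ false = true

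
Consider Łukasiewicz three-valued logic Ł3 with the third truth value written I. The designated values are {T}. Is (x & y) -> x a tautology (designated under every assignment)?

Yes

Every assignment of x, y over {T, I, F} gives a value in {T}.
In particular, with x=I, y=I: (x & y) -> x = T.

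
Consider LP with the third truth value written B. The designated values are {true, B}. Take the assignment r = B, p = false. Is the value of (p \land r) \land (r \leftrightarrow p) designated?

No

p \land r = false \land B = false
r \leftrightarrow p = B \leftrightarrow false = B
(p \land r) \land (r \leftrightarrow p) = false \land B = false
false ∉ {true, B}.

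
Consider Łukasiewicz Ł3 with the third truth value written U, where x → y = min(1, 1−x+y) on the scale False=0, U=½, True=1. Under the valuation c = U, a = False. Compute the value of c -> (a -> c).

True

a -> c = False -> U = True
c -> (a -> c) = U -> True = True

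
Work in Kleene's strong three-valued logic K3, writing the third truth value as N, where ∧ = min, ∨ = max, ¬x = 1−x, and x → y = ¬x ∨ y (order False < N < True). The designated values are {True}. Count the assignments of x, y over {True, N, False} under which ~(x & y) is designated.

Of the 9 assignments, 5 give a value in {True}.

5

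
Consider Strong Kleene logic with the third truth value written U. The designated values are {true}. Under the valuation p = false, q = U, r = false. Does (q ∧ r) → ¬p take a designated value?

Yes

q ∧ r = U ∧ false = false
¬p = ¬false = true
(q ∧ r) → ¬p = false → true = true
true ∈ {true}.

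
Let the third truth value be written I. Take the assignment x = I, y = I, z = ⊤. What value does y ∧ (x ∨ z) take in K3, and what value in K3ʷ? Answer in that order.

I; I

In K3: x ∨ z = I ∨ ⊤ = ⊤
y ∧ (x ∨ z) = I ∧ ⊤ = I
In K3ʷ: x ∨ z = I ∨ ⊤ = I
y ∧ (x ∨ z) = I ∧ I = I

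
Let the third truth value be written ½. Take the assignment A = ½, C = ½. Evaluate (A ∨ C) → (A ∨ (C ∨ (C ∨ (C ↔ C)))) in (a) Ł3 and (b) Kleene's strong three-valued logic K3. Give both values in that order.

True; ½

In Ł3: A ∨ C = ½ ∨ ½ = ½
C ↔ C = ½ ↔ ½ = True  [1 − |½−½|]
C ∨ (C ↔ C) = ½ ∨ True = True
C ∨ (C ∨ (C ↔ C)) = ½ ∨ True = True
A ∨ (C ∨ (C ∨ (C ↔ C))) = ½ ∨ True = True
(A ∨ C) → (A ∨ (C ∨ (C ∨ (C ↔ C)))) = ½ → True = True
In Kleene's strong three-valued logic K3: A ∨ C = ½ ∨ ½ = ½
C ↔ C = ½ ↔ ½ = ½
C ∨ (C ↔ C) = ½ ∨ ½ = ½
C ∨ (C ∨ (C ↔ C)) = ½ ∨ ½ = ½
A ∨ (C ∨ (C ∨ (C ↔ C))) = ½ ∨ ½ = ½
(A ∨ C) → (A ∨ (C ∨ (C ∨ (C ↔ C)))) = ½ → ½ = ½
They differ because Ł3 and Kleene's strong three-valued logic K3 treat ½ differently under implication.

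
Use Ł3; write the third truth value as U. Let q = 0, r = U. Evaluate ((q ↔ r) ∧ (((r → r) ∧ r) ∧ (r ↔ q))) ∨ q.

U

q ↔ r = 0 ↔ U = U  [1 − |0−½|]
r → r = U → U = 1
(r → r) ∧ r = 1 ∧ U = U
r ↔ q = U ↔ 0 = U
((r → r) ∧ r) ∧ (r ↔ q) = U ∧ U = U
(q ↔ r) ∧ (((r → r) ∧ r) ∧ (r ↔ q)) = U ∧ U = U
((q ↔ r) ∧ (((r → r) ∧ r) ∧ (r ↔ q))) ∨ q = U ∨ 0 = U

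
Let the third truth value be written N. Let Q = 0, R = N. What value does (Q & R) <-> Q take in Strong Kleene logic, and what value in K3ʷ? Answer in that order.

1; N

In Strong Kleene logic: Q & R = 0 & N = 0
(Q & R) <-> Q = 0 <-> 0 = 1
In K3ʷ: Q & R = 0 & N = N
(Q & R) <-> Q = N <-> 0 = N
They differ because Strong Kleene logic and K3ʷ treat N differently under the binary connectives.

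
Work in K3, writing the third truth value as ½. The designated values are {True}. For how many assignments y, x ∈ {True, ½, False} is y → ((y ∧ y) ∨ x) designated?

Of the 9 assignments, 7 give a value in {True}.

7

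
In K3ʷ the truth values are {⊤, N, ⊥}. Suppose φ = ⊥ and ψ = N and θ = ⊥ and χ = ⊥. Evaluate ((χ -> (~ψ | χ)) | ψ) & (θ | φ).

N

~ψ = ~N = N
~ψ | χ = N | ⊥ = N
χ -> (~ψ | χ) = ⊥ -> N = N  [any arg is the third value ⇒ result is the third value]
(χ -> (~ψ | χ)) | ψ = N | N = N
θ | φ = ⊥ | ⊥ = ⊥
((χ -> (~ψ | χ)) | ψ) & (θ | φ) = N & ⊥ = N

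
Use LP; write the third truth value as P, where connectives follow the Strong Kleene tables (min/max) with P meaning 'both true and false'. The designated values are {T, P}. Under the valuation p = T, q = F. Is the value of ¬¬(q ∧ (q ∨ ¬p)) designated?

No

¬p = ¬T = F
q ∨ ¬p = F ∨ F = F
q ∧ (q ∨ ¬p) = F ∧ F = F
¬(q ∧ (q ∨ ¬p)) = ¬F = T
¬¬(q ∧ (q ∨ ¬p)) = ¬T = F
F ∉ {T, P}.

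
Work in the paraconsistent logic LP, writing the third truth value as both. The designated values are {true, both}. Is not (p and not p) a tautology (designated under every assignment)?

Every assignment of p over {true, both, false} gives a value in {true, both}.
In particular, with p=both: not (p and not p) = both.

Yes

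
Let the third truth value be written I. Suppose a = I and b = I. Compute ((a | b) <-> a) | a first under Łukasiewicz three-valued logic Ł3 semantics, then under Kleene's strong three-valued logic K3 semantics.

In Łukasiewicz three-valued logic Ł3: a | b = I | I = I
(a | b) <-> a = I <-> I = True  [1 − |½−½|]
((a | b) <-> a) | a = True | I = True
In Kleene's strong three-valued logic K3: a | b = I | I = I
(a | b) <-> a = I <-> I = I
((a | b) <-> a) | a = I | I = I
They differ because Łukasiewicz three-valued logic Ł3 and Kleene's strong three-valued logic K3 treat I differently under implication.

True; I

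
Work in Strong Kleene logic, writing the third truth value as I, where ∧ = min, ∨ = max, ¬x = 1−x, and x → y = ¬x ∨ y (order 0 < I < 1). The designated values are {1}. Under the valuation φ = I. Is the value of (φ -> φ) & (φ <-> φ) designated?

No

φ -> φ = I -> I = I
φ <-> φ = I <-> I = I
(φ -> φ) & (φ <-> φ) = I & I = I
I ∉ {1}.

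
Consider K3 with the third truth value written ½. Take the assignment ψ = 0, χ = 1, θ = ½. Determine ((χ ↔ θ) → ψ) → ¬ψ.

χ ↔ θ = 1 ↔ ½ = ½
(χ ↔ θ) → ψ = ½ → 0 = ½  [¬½ ∨ 0]
¬ψ = ¬0 = 1
((χ ↔ θ) → ψ) → ¬ψ = ½ → 1 = 1

1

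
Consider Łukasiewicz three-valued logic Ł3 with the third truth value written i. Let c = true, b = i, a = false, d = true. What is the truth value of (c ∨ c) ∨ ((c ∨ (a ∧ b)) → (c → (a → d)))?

true

c ∨ c = true ∨ true = true
a ∧ b = false ∧ i = false
c ∨ (a ∧ b) = true ∨ false = true
a → d = false → true = true
c → (a → d) = true → true = true
(c ∨ (a ∧ b)) → (c → (a → d)) = true → true = true
(c ∨ c) ∨ ((c ∨ (a ∧ b)) → (c → (a → d))) = true ∨ true = true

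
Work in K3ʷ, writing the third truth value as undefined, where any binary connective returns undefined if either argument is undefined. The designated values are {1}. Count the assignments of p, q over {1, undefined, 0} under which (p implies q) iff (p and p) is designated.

Designated under: (p=1, q=1).

1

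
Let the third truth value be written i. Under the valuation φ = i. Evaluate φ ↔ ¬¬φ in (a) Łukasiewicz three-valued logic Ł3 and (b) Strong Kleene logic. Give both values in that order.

true; i

In Łukasiewicz three-valued logic Ł3: ¬φ = ¬i = i
¬¬φ = ¬i = i
φ ↔ ¬¬φ = i ↔ i = true  [1 − |½−½|]
In Strong Kleene logic: ¬φ = ¬i = i
¬¬φ = ¬i = i
φ ↔ ¬¬φ = i ↔ i = i
They differ because Łukasiewicz three-valued logic Ł3 and Strong Kleene logic treat i differently under implication.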